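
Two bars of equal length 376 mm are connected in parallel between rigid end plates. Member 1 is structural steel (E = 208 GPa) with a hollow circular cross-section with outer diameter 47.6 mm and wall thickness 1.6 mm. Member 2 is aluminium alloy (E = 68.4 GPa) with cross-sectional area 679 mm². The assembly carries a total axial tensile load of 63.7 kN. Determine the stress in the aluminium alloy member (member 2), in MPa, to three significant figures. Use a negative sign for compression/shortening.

46.1 MPa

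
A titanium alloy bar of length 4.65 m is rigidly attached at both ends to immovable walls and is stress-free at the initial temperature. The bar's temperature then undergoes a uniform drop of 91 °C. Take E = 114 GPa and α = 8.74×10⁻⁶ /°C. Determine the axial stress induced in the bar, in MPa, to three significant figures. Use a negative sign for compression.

Free thermal expansion αLΔT = 8.74e-6 · 4650 · -91 = -3.698 mm.
The walls impose strain ε = −(-3.698)/4650 = 7.9534e-04; σ = Eε = 114000 · 7.9534e-04 = 90.67 MPa.

90.7 MPa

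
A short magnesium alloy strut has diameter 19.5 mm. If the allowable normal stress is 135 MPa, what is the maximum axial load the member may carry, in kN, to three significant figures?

40.3 kN

A = 298.6 mm².
P_max = σ_allow · A = 135 · 298.6 = 40320 N = 40.32 kN.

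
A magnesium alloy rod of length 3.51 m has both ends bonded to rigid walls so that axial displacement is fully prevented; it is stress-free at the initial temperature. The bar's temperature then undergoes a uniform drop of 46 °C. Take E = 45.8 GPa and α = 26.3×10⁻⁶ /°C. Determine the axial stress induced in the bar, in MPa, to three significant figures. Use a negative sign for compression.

Free thermal expansion αLΔT = 26.3e-6 · 3510 · -46 = -4.246 mm.
The walls impose strain ε = −(-4.246)/3510 = 1.2098e-03; σ = Eε = 45800 · 1.2098e-03 = 55.41 MPa.

55.4 MPa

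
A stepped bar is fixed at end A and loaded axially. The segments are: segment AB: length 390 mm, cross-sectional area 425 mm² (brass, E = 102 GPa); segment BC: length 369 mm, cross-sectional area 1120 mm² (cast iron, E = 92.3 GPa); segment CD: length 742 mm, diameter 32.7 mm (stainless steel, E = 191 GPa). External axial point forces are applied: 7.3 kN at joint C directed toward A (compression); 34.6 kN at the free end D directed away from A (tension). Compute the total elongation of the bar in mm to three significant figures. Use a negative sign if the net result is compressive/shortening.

Internal axial forces (sectioning from the free end, tension +): N_CD = 34.6 kN, N_BC = 27.3 kN, N_AB = 27.3 kN.
A_CD = 839.8 mm².
δ_AB = 27300·390/(425·102000) = 0.2456 mm
δ_BC = 27300·369/(1120·92300) = 0.09745 mm
δ_CD = 34600·742/(839.8·191000) = 0.1601 mm
δ = Σδ_i = 0.5031 mm.

0.503 mm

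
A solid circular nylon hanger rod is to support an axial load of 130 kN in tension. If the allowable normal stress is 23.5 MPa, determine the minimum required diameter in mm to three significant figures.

Required area A ≥ P/σ_allow = 130000/23.5 = 5532 mm².
For a solid circular section, d ≥ √(4A/π) = 83.93 mm.

83.9 mm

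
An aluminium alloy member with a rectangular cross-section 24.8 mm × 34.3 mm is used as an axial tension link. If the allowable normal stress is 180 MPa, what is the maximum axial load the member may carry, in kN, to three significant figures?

A = 850.6 mm².
P_max = σ_allow · A = 180 · 850.6 = 153100 N = 153.1 kN.

153 kN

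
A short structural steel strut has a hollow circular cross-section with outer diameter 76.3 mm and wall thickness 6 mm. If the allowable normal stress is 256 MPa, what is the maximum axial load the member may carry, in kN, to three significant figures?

A = 1325 mm².
P_max = σ_allow · A = 256 · 1325 = 339200 N = 339.2 kN.

339 kN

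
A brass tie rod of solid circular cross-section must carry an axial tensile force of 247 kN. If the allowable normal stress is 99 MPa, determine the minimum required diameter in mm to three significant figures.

56.4 mm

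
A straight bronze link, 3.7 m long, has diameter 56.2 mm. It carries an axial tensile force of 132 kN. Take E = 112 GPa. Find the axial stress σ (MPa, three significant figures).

53.2 MPa

A = 2481 mm².
σ = N/A = 132000/2481 = 53.21 MPa.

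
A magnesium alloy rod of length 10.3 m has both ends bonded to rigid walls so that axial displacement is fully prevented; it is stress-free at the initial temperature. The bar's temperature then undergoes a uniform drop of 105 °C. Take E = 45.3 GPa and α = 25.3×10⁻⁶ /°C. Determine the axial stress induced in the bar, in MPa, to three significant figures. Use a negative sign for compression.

Free thermal expansion αLΔT = 25.3e-6 · 10300 · -105 = -27.36 mm.
The walls impose strain ε = −(-27.36)/10300 = 2.6565e-03; σ = Eε = 45300 · 2.6565e-03 = 120.3 MPa.

120 MPa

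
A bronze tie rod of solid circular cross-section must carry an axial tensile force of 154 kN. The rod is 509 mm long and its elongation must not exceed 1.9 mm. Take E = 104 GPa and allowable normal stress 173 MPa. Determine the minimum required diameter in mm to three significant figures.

33.7 mm

Required area A ≥ P/σ_allow = 154000/173 = 890.2 mm².
For a solid circular section, d ≥ √(4A/π) = 33.67 mm.
Elongation limit: A ≥ PL/(Eδ_allow) = 154000·509/(104000·1.9) = 396.7 mm² ⇒ d ≥ 22.47 mm.
The stress limit governs.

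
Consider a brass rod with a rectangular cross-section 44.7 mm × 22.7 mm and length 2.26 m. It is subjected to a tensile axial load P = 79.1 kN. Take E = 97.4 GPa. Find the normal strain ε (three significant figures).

8.00e-04

A = 1015 mm².
σ = N/A = 77.95 MPa; ε = σ/E = 77.95/97400 = 8.004e-04.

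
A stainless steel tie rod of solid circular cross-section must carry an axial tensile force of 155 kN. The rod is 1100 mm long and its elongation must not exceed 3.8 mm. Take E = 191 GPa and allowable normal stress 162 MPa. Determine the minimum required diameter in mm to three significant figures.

Required area A ≥ P/σ_allow = 155000/162 = 956.8 mm².
For a solid circular section, d ≥ √(4A/π) = 34.9 mm.
Elongation limit: A ≥ PL/(Eδ_allow) = 155000·1100/(191000·3.8) = 234.9 mm² ⇒ d ≥ 17.29 mm.
The stress limit governs.

34.9 mm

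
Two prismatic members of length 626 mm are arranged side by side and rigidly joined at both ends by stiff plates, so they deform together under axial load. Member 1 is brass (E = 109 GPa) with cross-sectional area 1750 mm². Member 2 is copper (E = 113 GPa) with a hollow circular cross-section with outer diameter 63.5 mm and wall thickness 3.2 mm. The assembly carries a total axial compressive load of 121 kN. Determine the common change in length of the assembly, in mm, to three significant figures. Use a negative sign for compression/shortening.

-0.292 mm

A_2 = 606.2 mm².
Equal strain + equilibrium ⇒ each member carries load in proportion to AE: A₁E₁ = 190800000 N, A₂E₂ = 68500000 N, ΣAE = 259300000 N.
δ = PL/ΣAE = -121000·626/259300000 = -0.2922 mm.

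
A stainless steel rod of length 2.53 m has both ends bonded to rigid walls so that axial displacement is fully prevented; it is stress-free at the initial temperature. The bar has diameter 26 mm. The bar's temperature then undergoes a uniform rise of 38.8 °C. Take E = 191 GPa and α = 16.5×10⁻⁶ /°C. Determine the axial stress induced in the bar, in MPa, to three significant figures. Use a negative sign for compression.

Free thermal expansion αLΔT = 16.5e-6 · 2530 · 38.8 = 1.62 mm.
The walls impose strain ε = −(1.62)/2530 = -6.4020e-04; σ = Eε = 191000 · -6.4020e-04 = -122.3 MPa.

-122 MPa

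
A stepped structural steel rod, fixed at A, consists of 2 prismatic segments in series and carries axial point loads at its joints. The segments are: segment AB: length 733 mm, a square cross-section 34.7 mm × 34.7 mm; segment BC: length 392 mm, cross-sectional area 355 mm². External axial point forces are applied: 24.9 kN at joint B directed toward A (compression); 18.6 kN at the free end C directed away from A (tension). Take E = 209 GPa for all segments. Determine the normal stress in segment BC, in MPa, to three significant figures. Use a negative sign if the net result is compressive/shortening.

52.4 MPa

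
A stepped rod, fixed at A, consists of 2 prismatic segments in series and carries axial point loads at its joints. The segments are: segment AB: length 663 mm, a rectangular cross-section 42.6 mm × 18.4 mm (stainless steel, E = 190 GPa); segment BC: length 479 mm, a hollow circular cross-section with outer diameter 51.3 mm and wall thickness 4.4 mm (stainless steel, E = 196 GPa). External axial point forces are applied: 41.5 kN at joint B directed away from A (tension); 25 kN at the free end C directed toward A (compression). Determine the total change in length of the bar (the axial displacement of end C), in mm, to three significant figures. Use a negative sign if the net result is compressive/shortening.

Internal axial forces (sectioning from the free end, tension +): N_BC = -25 kN, N_AB = 16.5 kN.
A_AB = 783.8 mm².
A_BC = 648.3 mm².
δ_AB = 16500·663/(783.8·190000) = 0.07345 mm
δ_BC = -25000·479/(648.3·196000) = -0.09424 mm
δ = Σδ_i = -0.02079 mm.

-0.0208 mm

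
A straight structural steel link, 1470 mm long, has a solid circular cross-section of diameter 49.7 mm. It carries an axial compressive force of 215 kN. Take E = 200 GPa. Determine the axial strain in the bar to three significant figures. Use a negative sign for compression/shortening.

-5.54e-04

A = 1940 mm².
σ = N/A = -110.8 MPa; ε = σ/E = -110.8/200000 = -5.541e-04.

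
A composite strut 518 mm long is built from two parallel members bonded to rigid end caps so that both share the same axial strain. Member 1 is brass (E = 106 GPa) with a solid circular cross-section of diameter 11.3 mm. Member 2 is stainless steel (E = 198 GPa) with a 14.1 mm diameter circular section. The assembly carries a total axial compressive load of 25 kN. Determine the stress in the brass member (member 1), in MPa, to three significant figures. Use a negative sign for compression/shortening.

-63.8 MPa

A_1 = 100.3 mm².
A_2 = 156.1 mm².
Equal strain + equilibrium ⇒ each member carries load in proportion to AE: A₁E₁ = 10630000 N, A₂E₂ = 30920000 N, ΣAE = 41550000 N.
σ₁ = P·E₁/ΣAE = -25000·106000/41550000 = -63.78 MPa.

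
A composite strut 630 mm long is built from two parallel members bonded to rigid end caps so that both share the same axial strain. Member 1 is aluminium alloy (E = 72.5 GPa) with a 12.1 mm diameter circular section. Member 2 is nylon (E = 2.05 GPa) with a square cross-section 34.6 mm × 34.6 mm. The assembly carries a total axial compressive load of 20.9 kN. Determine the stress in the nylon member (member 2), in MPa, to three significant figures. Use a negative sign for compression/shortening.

-3.97 MPa

A_1 = 115 mm².
A_2 = 1197 mm².
Equal strain + equilibrium ⇒ each member carries load in proportion to AE: A₁E₁ = 8337000 N, A₂E₂ = 2454000 N, ΣAE = 10790000 N.
σ₂ = P·E₂/ΣAE = -20900·2050/10790000 = -3.97 MPa.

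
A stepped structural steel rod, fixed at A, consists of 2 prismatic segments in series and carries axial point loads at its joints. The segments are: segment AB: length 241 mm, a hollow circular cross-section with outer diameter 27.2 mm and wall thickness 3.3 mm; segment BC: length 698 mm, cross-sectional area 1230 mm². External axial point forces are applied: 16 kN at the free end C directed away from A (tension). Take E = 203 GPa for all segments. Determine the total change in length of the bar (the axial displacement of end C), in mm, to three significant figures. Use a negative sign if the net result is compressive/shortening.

0.121 mm

Internal axial forces (sectioning from the free end, tension +): N_BC = 16 kN, N_AB = 16 kN.
A_AB = 247.8 mm².
δ_AB = 16000·241/(247.8·203000) = 0.07666 mm
δ_BC = 16000·698/(1230·203000) = 0.04473 mm
δ = Σδ_i = 0.1214 mm.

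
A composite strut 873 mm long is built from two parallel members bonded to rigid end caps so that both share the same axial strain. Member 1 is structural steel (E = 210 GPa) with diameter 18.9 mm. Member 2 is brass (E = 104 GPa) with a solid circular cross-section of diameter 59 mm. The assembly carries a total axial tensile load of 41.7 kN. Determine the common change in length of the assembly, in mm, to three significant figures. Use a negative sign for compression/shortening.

A_1 = 280.6 mm².
A_2 = 2734 mm².
Equal strain + equilibrium ⇒ each member carries load in proportion to AE: A₁E₁ = 58920000 N, A₂E₂ = 284300000 N, ΣAE = 343200000 N.
δ = PL/ΣAE = 41700·873/343200000 = 0.1061 mm.

0.106 mm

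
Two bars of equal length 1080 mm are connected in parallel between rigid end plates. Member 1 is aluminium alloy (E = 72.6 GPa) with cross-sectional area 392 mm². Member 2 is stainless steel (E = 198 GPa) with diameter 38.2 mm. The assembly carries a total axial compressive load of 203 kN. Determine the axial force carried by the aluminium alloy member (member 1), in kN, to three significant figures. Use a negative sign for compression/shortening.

-22.6 kN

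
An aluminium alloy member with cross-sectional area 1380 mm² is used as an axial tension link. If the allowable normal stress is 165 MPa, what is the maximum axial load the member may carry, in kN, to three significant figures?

P_max = σ_allow · A = 165 · 1380 = 227700 N = 227.7 kN.

228 kN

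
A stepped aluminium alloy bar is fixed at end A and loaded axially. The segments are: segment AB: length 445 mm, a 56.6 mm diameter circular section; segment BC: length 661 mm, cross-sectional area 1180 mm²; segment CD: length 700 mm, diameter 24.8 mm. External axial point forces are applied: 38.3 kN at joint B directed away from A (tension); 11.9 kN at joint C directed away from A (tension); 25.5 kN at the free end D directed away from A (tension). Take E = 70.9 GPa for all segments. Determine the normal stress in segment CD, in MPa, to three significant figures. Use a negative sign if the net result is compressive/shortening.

52.8 MPa

Internal axial forces (sectioning from the free end, tension +): N_CD = 25.5 kN, N_BC = 37.4 kN, N_AB = 75.7 kN.
A_CD = 483.1 mm².
σ_CD = N_CD/A_CD = 25500/483.1 = 52.79 MPa.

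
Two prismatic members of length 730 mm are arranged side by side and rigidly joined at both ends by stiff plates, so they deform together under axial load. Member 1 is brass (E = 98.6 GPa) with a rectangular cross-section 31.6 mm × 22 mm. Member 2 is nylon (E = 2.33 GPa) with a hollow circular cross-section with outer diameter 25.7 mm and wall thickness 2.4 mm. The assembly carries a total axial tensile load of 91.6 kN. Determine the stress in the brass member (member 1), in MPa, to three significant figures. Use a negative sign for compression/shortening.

A_1 = 695.2 mm².
A_2 = 175.7 mm².
Equal strain + equilibrium ⇒ each member carries load in proportion to AE: A₁E₁ = 68550000 N, A₂E₂ = 409300 N, ΣAE = 68960000 N.
σ₁ = P·E₁/ΣAE = 91600·98600/68960000 = 131 MPa.

131 MPa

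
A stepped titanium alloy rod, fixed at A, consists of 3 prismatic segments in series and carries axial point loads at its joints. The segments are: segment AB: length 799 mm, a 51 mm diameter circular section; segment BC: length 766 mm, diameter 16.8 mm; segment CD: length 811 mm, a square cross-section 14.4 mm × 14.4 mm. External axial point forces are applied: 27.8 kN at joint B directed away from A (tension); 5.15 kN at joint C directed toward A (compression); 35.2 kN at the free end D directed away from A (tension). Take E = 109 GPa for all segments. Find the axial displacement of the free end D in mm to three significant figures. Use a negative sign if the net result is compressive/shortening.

Internal axial forces (sectioning from the free end, tension +): N_CD = 35.2 kN, N_BC = 30.05 kN, N_AB = 57.85 kN.
A_AB = 2043 mm².
A_BC = 221.7 mm².
A_CD = 207.4 mm².
δ_AB = 57850·799/(2043·109000) = 0.2076 mm
δ_BC = 30050·766/(221.7·109000) = 0.9527 mm
δ_CD = 35200·811/(207.4·109000) = 1.263 mm
δ = Σδ_i = 2.423 mm.

2.42 mm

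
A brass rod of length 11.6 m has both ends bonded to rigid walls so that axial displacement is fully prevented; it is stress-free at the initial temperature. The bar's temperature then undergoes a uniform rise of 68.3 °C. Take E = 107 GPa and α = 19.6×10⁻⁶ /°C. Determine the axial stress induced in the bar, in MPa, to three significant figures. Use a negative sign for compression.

-143 MPa

Free thermal expansion αLΔT = 19.6e-6 · 11600 · 68.3 = 15.53 mm.
The walls impose strain ε = −(15.53)/11600 = -1.3387e-03; σ = Eε = 107000 · -1.3387e-03 = -143.2 MPa.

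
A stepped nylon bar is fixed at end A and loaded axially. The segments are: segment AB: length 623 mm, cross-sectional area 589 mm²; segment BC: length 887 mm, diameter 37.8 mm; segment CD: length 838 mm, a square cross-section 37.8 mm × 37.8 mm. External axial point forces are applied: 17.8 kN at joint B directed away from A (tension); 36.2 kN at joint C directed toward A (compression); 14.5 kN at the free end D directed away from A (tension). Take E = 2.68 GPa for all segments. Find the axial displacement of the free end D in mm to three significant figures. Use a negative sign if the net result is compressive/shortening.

-4.77 mm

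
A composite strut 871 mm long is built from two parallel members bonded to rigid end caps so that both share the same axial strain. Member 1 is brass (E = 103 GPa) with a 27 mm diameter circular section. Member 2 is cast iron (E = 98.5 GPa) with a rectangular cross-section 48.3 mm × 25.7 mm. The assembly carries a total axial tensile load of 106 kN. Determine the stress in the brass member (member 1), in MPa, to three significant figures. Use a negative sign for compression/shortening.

A_1 = 572.6 mm².
A_2 = 1241 mm².
Equal strain + equilibrium ⇒ each member carries load in proportion to AE: A₁E₁ = 58970000 N, A₂E₂ = 122300000 N, ΣAE = 181200000 N.
σ₁ = P·E₁/ΣAE = 106000·103000/181200000 = 60.24 MPa.

60.2 MPa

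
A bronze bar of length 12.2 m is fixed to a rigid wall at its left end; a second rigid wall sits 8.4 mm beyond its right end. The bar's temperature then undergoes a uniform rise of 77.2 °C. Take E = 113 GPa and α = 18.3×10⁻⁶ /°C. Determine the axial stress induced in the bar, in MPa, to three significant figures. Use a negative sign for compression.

Free thermal expansion αLΔT = 18.3e-6 · 12200 · 77.2 = 17.24 mm.
The walls engage after the gap closes; constrained expansion = 17.24 − 8.4 = 8.836 mm.
The walls impose strain ε = −(8.836)/12200 = -7.2424e-04; σ = Eε = 113000 · -7.2424e-04 = -81.84 MPa.

-81.8 MPa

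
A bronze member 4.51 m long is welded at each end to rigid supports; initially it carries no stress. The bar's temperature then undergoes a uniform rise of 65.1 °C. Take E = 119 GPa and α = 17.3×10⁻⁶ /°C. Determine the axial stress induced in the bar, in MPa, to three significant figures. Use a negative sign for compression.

Free thermal expansion αLΔT = 17.3e-6 · 4510 · 65.1 = 5.079 mm.
The walls impose strain ε = −(5.079)/4510 = -1.1262e-03; σ = Eε = 119000 · -1.1262e-03 = -134 MPa.

-134 MPa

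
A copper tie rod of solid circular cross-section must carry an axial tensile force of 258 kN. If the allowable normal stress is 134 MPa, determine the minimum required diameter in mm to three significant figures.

49.5 mm

Required area A ≥ P/σ_allow = 258000/134 = 1925 mm².
For a solid circular section, d ≥ √(4A/π) = 49.51 mm.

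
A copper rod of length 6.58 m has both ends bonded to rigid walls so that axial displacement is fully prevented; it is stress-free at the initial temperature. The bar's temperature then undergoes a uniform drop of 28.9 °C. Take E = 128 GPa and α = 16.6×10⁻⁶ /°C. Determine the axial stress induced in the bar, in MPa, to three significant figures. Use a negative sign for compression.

61.4 MPa

Free thermal expansion αLΔT = 16.6e-6 · 6580 · -28.9 = -3.157 mm.
The walls impose strain ε = −(-3.157)/6580 = 4.7974e-04; σ = Eε = 128000 · 4.7974e-04 = 61.41 MPa.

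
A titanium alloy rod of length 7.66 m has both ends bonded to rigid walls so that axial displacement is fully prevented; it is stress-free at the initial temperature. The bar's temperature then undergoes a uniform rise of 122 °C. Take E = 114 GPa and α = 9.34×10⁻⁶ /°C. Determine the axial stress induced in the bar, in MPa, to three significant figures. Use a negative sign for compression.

-130 MPa

Free thermal expansion αLΔT = 9.34e-6 · 7660 · 122 = 8.728 mm.
The walls impose strain ε = −(8.728)/7660 = -1.1395e-03; σ = Eε = 114000 · -1.1395e-03 = -129.9 MPa.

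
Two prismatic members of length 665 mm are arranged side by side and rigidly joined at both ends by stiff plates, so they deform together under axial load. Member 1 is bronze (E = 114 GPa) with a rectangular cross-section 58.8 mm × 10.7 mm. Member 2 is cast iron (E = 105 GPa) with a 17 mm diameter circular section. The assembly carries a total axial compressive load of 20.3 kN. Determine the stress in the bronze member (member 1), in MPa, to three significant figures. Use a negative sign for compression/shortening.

-24.2 MPa

A_1 = 629.2 mm².
A_2 = 227 mm².
Equal strain + equilibrium ⇒ each member carries load in proportion to AE: A₁E₁ = 71720000 N, A₂E₂ = 23830000 N, ΣAE = 95560000 N.
σ₁ = P·E₁/ΣAE = -20300·114000/95560000 = -24.22 MPa.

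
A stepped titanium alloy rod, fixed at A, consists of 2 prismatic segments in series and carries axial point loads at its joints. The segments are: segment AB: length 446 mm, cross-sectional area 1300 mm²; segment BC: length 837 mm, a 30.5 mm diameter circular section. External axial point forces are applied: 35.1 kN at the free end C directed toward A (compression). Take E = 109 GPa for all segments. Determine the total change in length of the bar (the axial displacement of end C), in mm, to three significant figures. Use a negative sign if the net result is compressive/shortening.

Internal axial forces (sectioning from the free end, tension +): N_BC = -35.1 kN, N_AB = -35.1 kN.
A_BC = 730.6 mm².
δ_AB = -35100·446/(1300·109000) = -0.1105 mm
δ_BC = -35100·837/(730.6·109000) = -0.3689 mm
δ = Σδ_i = -0.4794 mm.

-0.479 mm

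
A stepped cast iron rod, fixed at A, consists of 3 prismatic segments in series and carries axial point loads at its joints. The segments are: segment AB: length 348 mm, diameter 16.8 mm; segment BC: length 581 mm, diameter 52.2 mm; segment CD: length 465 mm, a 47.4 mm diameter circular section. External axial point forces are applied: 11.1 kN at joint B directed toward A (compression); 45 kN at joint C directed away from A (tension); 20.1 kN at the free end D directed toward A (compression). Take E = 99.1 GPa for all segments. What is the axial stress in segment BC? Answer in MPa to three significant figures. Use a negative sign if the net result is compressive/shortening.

Internal axial forces (sectioning from the free end, tension +): N_CD = -20.1 kN, N_BC = 24.9 kN, N_AB = 13.8 kN.
A_BC = 2140 mm².
σ_BC = N_BC/A_BC = 24900/2140 = 11.64 MPa.

11.6 MPa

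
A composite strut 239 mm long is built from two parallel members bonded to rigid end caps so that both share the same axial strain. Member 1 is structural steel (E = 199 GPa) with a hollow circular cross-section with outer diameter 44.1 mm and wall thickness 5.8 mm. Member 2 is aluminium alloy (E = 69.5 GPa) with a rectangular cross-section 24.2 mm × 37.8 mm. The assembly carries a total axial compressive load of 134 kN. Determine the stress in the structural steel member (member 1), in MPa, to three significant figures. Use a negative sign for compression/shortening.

-132 MPa

A_1 = 697.9 mm².
A_2 = 914.8 mm².
Equal strain + equilibrium ⇒ each member carries load in proportion to AE: A₁E₁ = 138900000 N, A₂E₂ = 63580000 N, ΣAE = 202500000 N.
σ₁ = P·E₁/ΣAE = -134000·199000/202500000 = -131.7 MPa.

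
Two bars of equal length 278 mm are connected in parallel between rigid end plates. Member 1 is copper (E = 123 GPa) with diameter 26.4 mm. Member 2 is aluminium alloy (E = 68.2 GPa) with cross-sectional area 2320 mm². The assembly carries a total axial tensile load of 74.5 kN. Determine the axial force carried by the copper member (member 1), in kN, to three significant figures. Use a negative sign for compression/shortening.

22.2 kN

A_1 = 547.4 mm².
Equal strain + equilibrium ⇒ each member carries load in proportion to AE: A₁E₁ = 67330000 N, A₂E₂ = 158200000 N, ΣAE = 225600000 N.
F₁ = P·A₁E₁/ΣAE = 74500·67330000/225600000 = 22240 N.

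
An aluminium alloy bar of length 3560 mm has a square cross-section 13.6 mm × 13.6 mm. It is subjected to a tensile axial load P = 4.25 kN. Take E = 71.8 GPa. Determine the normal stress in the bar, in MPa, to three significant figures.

A = 185 mm².
σ = N/A = 4250/185 = 22.98 MPa.

23.0 MPa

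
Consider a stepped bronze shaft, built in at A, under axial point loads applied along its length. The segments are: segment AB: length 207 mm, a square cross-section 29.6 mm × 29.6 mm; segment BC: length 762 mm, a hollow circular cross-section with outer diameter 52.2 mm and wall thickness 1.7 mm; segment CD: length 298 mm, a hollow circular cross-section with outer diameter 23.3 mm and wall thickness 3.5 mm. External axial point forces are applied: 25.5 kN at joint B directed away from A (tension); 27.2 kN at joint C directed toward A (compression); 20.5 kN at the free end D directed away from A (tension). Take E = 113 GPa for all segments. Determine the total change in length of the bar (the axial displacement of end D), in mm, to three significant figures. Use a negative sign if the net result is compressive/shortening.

Internal axial forces (sectioning from the free end, tension +): N_CD = 20.5 kN, N_BC = -6.7 kN, N_AB = 18.8 kN.
A_AB = 876.2 mm².
A_BC = 269.7 mm².
A_CD = 217.7 mm².
δ_AB = 18800·207/(876.2·113000) = 0.03931 mm
δ_BC = -6700·762/(269.7·113000) = -0.1675 mm
δ_CD = 20500·298/(217.7·113000) = 0.2483 mm
δ = Σδ_i = 0.1201 mm.

0.120 mm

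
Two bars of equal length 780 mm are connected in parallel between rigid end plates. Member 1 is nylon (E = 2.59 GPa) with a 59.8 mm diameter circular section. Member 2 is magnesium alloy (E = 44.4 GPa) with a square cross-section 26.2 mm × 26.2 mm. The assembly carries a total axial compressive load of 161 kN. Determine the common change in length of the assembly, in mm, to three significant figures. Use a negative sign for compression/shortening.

-3.33 mm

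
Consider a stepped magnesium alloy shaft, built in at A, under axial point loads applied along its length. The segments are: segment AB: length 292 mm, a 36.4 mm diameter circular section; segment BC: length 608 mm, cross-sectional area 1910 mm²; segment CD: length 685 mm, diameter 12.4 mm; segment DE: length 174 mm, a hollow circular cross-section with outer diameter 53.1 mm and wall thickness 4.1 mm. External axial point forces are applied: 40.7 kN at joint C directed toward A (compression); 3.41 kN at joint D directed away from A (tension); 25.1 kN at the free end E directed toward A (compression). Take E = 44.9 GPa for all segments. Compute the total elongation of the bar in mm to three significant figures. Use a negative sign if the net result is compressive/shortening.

Internal axial forces (sectioning from the free end, tension +): N_DE = -25.1 kN, N_CD = -21.69 kN, N_BC = -62.39 kN, N_AB = -62.39 kN.
A_AB = 1041 mm².
A_CD = 120.8 mm².
A_DE = 631.1 mm².
δ_AB = -62390·292/(1041·44900) = -0.3899 mm
δ_BC = -62390·608/(1910·44900) = -0.4423 mm
δ_CD = -21690·685/(120.8·44900) = -2.74 mm
δ_DE = -25100·174/(631.1·44900) = -0.1541 mm
δ = Σδ_i = -3.726 mm.

-3.73 mm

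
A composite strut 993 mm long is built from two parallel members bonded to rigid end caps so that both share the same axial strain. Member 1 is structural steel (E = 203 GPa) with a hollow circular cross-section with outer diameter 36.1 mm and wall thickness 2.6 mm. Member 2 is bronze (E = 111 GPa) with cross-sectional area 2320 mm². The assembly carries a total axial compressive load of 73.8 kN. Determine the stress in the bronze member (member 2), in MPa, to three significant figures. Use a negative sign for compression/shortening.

-26.2 MPa

A_1 = 273.6 mm².
Equal strain + equilibrium ⇒ each member carries load in proportion to AE: A₁E₁ = 55550000 N, A₂E₂ = 257500000 N, ΣAE = 313100000 N.
σ₂ = P·E₂/ΣAE = -73800·111000/313100000 = -26.17 MPa.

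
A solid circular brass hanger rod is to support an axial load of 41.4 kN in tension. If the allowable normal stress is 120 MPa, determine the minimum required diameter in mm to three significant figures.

Required area A ≥ P/σ_allow = 41400/120 = 345 mm².
For a solid circular section, d ≥ √(4A/π) = 20.96 mm.

21.0 mm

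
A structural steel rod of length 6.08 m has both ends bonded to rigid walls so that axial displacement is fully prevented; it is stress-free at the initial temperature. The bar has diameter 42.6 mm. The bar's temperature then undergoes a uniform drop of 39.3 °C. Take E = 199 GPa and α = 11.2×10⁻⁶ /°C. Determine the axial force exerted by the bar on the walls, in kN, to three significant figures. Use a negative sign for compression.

Free thermal expansion αLΔT = 11.2e-6 · 6080 · -39.3 = -2.676 mm.
The walls impose strain ε = −(-2.676)/6080 = 4.4016e-04; σ = Eε = 199000 · 4.4016e-04 = 87.59 MPa.
Wall reaction R = σ·A = 87.59·1425 = 124800 N = 124.8 kN.

125 kN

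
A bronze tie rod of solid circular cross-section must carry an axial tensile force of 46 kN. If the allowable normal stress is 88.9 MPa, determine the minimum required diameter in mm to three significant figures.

Required area A ≥ P/σ_allow = 46000/88.9 = 517.4 mm².
For a solid circular section, d ≥ √(4A/π) = 25.67 mm.

25.7 mm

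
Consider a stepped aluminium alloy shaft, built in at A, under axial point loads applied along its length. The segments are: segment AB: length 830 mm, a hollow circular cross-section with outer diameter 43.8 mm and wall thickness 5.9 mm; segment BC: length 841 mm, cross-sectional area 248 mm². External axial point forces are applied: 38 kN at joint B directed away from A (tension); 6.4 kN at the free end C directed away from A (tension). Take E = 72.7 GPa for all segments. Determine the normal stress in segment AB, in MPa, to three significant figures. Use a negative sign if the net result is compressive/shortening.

Internal axial forces (sectioning from the free end, tension +): N_BC = 6.4 kN, N_AB = 44.4 kN.
A_AB = 702.5 mm².
σ_AB = N_AB/A_AB = 44400/702.5 = 63.2 MPa.

63.2 MPa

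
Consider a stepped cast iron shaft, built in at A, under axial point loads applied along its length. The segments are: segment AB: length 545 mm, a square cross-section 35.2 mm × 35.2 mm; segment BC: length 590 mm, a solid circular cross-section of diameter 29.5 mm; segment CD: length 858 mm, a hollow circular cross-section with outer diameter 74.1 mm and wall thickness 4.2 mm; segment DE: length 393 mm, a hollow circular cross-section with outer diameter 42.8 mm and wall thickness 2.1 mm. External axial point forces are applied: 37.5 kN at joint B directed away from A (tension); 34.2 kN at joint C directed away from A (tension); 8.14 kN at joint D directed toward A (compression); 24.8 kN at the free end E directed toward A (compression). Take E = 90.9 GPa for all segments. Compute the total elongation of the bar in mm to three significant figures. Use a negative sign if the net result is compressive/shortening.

-0.537 mm

Internal axial forces (sectioning from the free end, tension +): N_DE = -24.8 kN, N_CD = -32.94 kN, N_BC = 1.26 kN, N_AB = 38.76 kN.
A_AB = 1239 mm².
A_BC = 683.5 mm².
A_CD = 922.3 mm².
A_DE = 268.5 mm².
δ_AB = 38760·545/(1239·90900) = 0.1876 mm
δ_BC = 1260·590/(683.5·90900) = 0.01197 mm
δ_CD = -32940·858/(922.3·90900) = -0.3371 mm
δ_DE = -24800·393/(268.5·90900) = -0.3993 mm
δ = Σδ_i = -0.5369 mm.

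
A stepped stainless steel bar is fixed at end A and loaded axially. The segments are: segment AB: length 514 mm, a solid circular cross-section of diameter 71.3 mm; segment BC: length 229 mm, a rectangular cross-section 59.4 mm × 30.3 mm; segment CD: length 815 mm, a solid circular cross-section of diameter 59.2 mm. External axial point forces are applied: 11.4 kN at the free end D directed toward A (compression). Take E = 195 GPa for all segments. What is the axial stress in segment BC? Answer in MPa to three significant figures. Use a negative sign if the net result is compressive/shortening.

-6.33 MPa

Internal axial forces (sectioning from the free end, tension +): N_CD = -11.4 kN, N_BC = -11.4 kN, N_AB = -11.4 kN.
A_BC = 1800 mm².
σ_BC = N_BC/A_BC = -11400/1800 = -6.334 MPa.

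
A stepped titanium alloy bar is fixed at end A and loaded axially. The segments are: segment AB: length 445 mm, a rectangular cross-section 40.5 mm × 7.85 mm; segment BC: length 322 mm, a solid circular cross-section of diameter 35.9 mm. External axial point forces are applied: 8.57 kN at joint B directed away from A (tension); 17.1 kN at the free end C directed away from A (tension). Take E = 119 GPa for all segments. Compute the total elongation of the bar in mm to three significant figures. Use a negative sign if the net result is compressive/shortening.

0.348 mm

Internal axial forces (sectioning from the free end, tension +): N_BC = 17.1 kN, N_AB = 25.67 kN.
A_AB = 317.9 mm².
A_BC = 1012 mm².
δ_AB = 25670·445/(317.9·119000) = 0.3019 mm
δ_BC = 17100·322/(1012·119000) = 0.04571 mm
δ = Σδ_i = 0.3476 mm.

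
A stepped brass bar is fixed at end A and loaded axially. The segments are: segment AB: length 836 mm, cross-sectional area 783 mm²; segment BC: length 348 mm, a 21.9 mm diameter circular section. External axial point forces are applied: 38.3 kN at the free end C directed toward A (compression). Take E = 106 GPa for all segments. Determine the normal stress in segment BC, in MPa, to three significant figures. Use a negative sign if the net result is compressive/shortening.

Internal axial forces (sectioning from the free end, tension +): N_BC = -38.3 kN, N_AB = -38.3 kN.
A_BC = 376.7 mm².
σ_BC = N_BC/A_BC = -38300/376.7 = -101.7 MPa.

-102 MPa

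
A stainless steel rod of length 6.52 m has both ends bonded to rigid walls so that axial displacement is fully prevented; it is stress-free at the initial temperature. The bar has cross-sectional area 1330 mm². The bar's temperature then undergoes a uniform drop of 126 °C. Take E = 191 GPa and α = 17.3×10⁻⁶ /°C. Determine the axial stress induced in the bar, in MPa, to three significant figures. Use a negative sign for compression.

Free thermal expansion αLΔT = 17.3e-6 · 6520 · -126 = -14.21 mm.
The walls impose strain ε = −(-14.21)/6520 = 2.1798e-03; σ = Eε = 191000 · 2.1798e-03 = 416.3 MPa.

416 MPa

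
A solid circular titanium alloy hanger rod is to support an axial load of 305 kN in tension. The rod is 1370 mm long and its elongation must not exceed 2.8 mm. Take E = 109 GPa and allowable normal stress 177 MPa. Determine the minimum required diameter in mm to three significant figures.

46.8 mm

Required area A ≥ P/σ_allow = 305000/177 = 1723 mm².
For a solid circular section, d ≥ √(4A/π) = 46.84 mm.
Elongation limit: A ≥ PL/(Eδ_allow) = 305000·1370/(109000·2.8) = 1369 mm² ⇒ d ≥ 41.75 mm.
The stress limit governs.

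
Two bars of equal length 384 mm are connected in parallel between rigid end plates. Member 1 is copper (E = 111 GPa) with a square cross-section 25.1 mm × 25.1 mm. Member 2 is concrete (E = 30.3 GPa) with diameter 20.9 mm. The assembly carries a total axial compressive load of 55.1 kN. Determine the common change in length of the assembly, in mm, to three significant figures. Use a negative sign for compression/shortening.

A_1 = 630 mm².
A_2 = 343.1 mm².
Equal strain + equilibrium ⇒ each member carries load in proportion to AE: A₁E₁ = 69930000 N, A₂E₂ = 10400000 N, ΣAE = 80330000 N.
δ = PL/ΣAE = -55100·384/80330000 = -0.2634 mm.

-0.263 mm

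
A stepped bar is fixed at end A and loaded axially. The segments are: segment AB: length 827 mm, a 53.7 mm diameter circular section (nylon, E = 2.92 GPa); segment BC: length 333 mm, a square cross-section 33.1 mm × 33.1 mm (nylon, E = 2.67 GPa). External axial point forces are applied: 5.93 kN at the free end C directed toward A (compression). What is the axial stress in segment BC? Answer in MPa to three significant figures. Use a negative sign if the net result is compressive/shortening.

-5.41 MPa

Internal axial forces (sectioning from the free end, tension +): N_BC = -5.93 kN, N_AB = -5.93 kN.
A_BC = 1096 mm².
σ_BC = N_BC/A_BC = -5930/1096 = -5.413 MPa.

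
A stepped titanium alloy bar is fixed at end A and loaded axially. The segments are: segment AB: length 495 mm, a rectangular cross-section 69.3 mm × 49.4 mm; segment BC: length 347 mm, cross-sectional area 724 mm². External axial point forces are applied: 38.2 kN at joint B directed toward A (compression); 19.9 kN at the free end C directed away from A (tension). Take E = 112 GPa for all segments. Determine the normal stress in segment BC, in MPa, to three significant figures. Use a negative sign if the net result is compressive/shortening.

27.5 MPa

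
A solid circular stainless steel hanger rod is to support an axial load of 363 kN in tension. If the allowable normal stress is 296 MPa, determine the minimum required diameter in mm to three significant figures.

39.5 mm

Required area A ≥ P/σ_allow = 363000/296 = 1226 mm².
For a solid circular section, d ≥ √(4A/π) = 39.52 mm.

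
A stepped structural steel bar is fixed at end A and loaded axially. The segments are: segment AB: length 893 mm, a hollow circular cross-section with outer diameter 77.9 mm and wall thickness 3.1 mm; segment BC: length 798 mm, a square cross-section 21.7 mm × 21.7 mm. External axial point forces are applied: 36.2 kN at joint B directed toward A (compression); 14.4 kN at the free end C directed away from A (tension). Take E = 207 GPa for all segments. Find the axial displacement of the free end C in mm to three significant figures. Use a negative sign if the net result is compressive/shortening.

Internal axial forces (sectioning from the free end, tension +): N_BC = 14.4 kN, N_AB = -21.8 kN.
A_AB = 728.5 mm².
A_BC = 470.9 mm².
δ_AB = -21800·893/(728.5·207000) = -0.1291 mm
δ_BC = 14400·798/(470.9·207000) = 0.1179 mm
δ = Σδ_i = -0.01121 mm.

-0.0112 mm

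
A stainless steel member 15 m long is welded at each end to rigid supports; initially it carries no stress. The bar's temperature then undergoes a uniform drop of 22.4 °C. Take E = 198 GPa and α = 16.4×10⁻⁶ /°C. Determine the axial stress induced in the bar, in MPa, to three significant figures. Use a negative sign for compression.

72.7 MPa

Free thermal expansion αLΔT = 16.4e-6 · 15000 · -22.4 = -5.51 mm.
The walls impose strain ε = −(-5.51)/15000 = 3.6736e-04; σ = Eε = 198000 · 3.6736e-04 = 72.74 MPa.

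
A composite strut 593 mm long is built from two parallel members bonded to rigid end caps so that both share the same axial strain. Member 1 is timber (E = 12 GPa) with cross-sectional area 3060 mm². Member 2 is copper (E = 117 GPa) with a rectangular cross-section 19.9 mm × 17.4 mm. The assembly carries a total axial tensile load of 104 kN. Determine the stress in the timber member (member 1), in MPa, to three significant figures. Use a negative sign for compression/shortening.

16.2 MPa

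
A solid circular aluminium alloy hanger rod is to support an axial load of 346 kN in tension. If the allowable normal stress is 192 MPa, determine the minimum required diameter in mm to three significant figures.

Required area A ≥ P/σ_allow = 346000/192 = 1802 mm².
For a solid circular section, d ≥ √(4A/π) = 47.9 mm.

47.9 mm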